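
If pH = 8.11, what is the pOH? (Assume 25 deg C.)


At 25 deg C, pH + pOH = 14.
pOH = 14 - pH = 14 - 8.11
pOH = 5.89:

5.89


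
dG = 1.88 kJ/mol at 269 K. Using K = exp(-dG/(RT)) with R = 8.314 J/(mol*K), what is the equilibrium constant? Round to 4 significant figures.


dG is in kJ/mol; multiply by 1000 to match R in J/(mol*K).
RT = 8.314 * 269 = 2236.466 J/mol
exponent = -dG*1000 / (RT) = -(1.88*1000) / 2236.466 = -0.84061193
K = exp(-0.84061193)
K = 0.43144643, rounded to 4 significant figures:

0.4314


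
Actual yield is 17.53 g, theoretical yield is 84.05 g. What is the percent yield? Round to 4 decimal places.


% yield = 100 * actual / theoretical
% yield = 100 * 17.53 / 84.05
% yield = 20.85663296 %, rounded to 4 dp:

20.8566 %


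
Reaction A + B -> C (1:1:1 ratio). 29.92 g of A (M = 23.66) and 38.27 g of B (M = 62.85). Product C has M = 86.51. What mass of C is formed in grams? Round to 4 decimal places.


Find moles of each reactant; the smaller value is the limiting reagent in a 1:1:1 reaction, so moles_C equals moles of the limiter.
n_A = mass_A / M_A = 29.92 / 23.66 = 1.264582 mol
n_B = mass_B / M_B = 38.27 / 62.85 = 0.60891 mol
Limiting reagent: B (smaller), n_limiting = 0.60891 mol
mass_C = n_limiting * M_C = 0.60891 * 86.51
mass_C = 52.6768041 g, rounded to 4 dp:

52.6768 g


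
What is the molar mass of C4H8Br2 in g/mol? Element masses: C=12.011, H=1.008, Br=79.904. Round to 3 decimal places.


M = sum(count * atomic_mass) over atoms.
M = 4*12.011 + 8*1.008 + 2*79.904
M = 48.044 + 8.064 + 159.808
M = 215.916 g/mol, rounded to 3 dp:

215.916 g/mol


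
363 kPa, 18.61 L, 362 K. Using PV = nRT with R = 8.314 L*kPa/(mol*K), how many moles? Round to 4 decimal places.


PV = nRT, solve for n = PV / (RT).
PV = 363 * 18.61 = 6755.43
RT = 8.314 * 362 = 3009.668
n = 6755.43 / 3009.668
n = 2.24457648 mol, rounded to 4 dp:

2.2446 mol


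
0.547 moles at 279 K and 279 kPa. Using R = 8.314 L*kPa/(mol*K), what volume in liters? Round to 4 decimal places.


PV = nRT, solve for V = nRT / P.
nRT = 0.547 * 8.314 * 279 = 1268.8245
V = 1268.8245 / 279
V = 4.54775806 L, rounded to 4 dp:

4.5478 L


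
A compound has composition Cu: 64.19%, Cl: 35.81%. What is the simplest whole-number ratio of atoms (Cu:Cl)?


Assume 100 g of compound, divide each mass% by atomic mass to get moles, then normalize by the smallest to get a raw atom ratio.
Moles per 100 g: Cu: 64.19/63.546 = 1.0101, Cl: 35.81/35.453 = 1.0101
Raw ratio (divide by min = 1.0101): Cu: 1.0, Cl: 1.0
Multiply by 1 to clear fractions: Cu: 1.0 ~= 1, Cl: 1.0 ~= 1
Reduce by GCD to get the simplest whole-number ratio:

1:1


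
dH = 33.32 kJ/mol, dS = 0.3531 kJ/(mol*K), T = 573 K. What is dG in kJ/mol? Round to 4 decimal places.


Gibbs: dG = dH - T*dS (consistent units, dS already in kJ/(mol*K)).
T*dS = 573 * 0.3531 = 202.3263
dG = 33.32 - (202.3263)
dG = -169.0063 kJ/mol, rounded to 4 dp:

-169.0063 kJ/mol


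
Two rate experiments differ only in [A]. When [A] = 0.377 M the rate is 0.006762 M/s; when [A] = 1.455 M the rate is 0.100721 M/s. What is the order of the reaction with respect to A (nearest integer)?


Rate is proportional to [A]^n, so rate2/rate1 = ([A]2/[A]1)^n. Take logs to solve for n.
rate2/rate1 = 0.100721 / 0.006762 = 14.8951
[A]2/[A]1 = 1.455 / 0.377 = 3.8594
n = ln(14.8951) / ln(3.8594) = 2.0
Nearest integer order:

2


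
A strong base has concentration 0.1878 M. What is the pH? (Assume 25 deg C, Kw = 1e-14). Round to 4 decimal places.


A strong base dissociates completely, so [OH-] equals the given concentration.
pOH = -log10([OH-]) = -log10(0.1878) = 0.726304
pH = 14 - pOH = 14 - 0.726304
pH = 13.273696, rounded to 4 dp:

13.2737


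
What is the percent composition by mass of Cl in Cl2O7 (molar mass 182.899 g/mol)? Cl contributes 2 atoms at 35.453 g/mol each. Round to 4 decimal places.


pct = 100 * (n_elem * M_elem) / M_total
mass_contribution = 2 * 35.453 = 70.906 g/mol
pct = 100 * 70.906 / 182.899
pct = 38.76784455 %, rounded to 4 dp:

38.7678 %


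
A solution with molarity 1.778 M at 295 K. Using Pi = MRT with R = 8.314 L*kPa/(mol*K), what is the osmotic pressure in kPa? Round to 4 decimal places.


Osmotic pressure (van't Hoff): Pi = M*R*T.
RT = 8.314 * 295 = 2452.63
Pi = 1.778 * 2452.63
Pi = 4360.77614 kPa, rounded to 4 dp:

4360.7761 kPa


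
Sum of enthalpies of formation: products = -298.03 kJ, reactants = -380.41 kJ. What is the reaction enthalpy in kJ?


dH_rxn = sum(dH_f products) - sum(dH_f reactants)
dH_rxn = -298.03 - (-380.41)
dH_rxn = 82.38 kJ:

82.38 kJ


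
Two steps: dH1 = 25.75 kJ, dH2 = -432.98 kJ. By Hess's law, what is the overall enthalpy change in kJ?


Hess's law: enthalpy is a state function, so add the step enthalpies.
dH_total = dH1 + dH2 = 25.75 + (-432.98)
dH_total = -407.23 kJ:

-407.23 kJ


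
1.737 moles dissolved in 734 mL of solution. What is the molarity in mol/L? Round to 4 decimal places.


Convert volume to liters: V_L = V_mL / 1000.
V_L = 734 / 1000 = 0.734 L
M = n / V_L = 1.737 / 0.734
M = 2.36648501 mol/L, rounded to 4 dp:

2.3665 mol/L


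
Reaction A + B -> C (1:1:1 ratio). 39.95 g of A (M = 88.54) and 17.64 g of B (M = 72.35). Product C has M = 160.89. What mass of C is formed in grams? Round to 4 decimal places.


Find moles of each reactant; the smaller value is the limiting reagent in a 1:1:1 reaction, so moles_C equals moles of the limiter.
n_A = mass_A / M_A = 39.95 / 88.54 = 0.451208 mol
n_B = mass_B / M_B = 17.64 / 72.35 = 0.243815 mol
Limiting reagent: B (smaller), n_limiting = 0.243815 mol
mass_C = n_limiting * M_C = 0.243815 * 160.89
mass_C = 39.22739535 g, rounded to 4 dp:

39.2274 g


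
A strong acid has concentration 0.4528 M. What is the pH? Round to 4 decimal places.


A strong acid dissociates completely, so [H+] equals the given concentration.
pH = -log10([H+]) = -log10(0.4528)
pH = 0.34409358, rounded to 4 dp:

0.3441


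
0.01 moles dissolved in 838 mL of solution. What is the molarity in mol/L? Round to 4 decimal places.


Convert volume to liters: V_L = V_mL / 1000.
V_L = 838 / 1000 = 0.838 L
M = n / V_L = 0.01 / 0.838
M = 0.01193317 mol/L, rounded to 4 dp:

0.0119 mol/L


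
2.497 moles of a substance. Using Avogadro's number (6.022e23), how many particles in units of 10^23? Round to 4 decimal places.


N = n * NA, then divide by 1e23 for the requested units.
N / 1e23 = n * 6.022
N / 1e23 = 2.497 * 6.022
N / 1e23 = 15.036934, rounded to 4 dp:

15.0369


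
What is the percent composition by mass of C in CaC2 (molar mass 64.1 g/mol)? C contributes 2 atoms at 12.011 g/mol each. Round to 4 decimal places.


pct = 100 * (n_elem * M_elem) / M_total
mass_contribution = 2 * 12.011 = 24.022 g/mol
pct = 100 * 24.022 / 64.1
pct = 37.47581903 %, rounded to 4 dp:

37.4758 %


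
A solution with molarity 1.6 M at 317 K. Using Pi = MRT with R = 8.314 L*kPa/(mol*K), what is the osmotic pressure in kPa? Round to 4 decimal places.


Osmotic pressure (van't Hoff): Pi = M*R*T.
RT = 8.314 * 317 = 2635.538
Pi = 1.6 * 2635.538
Pi = 4216.8608 kPa, rounded to 4 dp:

4216.8608 kPa


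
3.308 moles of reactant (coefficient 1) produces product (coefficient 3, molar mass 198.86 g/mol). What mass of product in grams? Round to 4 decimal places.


Use the coefficient ratio to convert reactant moles to product moles, then multiply by the product's molar mass.
moles_P = moles_R * (coeff_P / coeff_R) = 3.308 * (3/1) = 9.924
mass_P = moles_P * M_P = 9.924 * 198.86
mass_P = 1973.48664 g, rounded to 4 dp:

1973.4866 g


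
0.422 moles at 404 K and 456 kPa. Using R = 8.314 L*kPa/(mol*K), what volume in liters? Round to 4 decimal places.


PV = nRT, solve for V = nRT / P.
nRT = 0.422 * 8.314 * 404 = 1417.4372
V = 1417.4372 / 456
V = 3.10841491 L, rounded to 4 dp:

3.1084 L


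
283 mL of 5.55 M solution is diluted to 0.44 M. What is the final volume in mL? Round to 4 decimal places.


Dilution: M1*V1 = M2*V2, solve for V2.
V2 = M1*V1 / M2
V2 = 5.55 * 283 / 0.44
V2 = 1570.65 / 0.44
V2 = 3569.65909091 mL, rounded to 4 dp:

3569.6591 mL


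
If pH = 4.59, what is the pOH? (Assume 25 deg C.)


At 25 deg C, pH + pOH = 14.
pOH = 14 - pH = 14 - 4.59
pOH = 9.41:

9.41


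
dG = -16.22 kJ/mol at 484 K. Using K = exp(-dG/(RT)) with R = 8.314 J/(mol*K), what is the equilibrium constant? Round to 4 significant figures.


dG is in kJ/mol; multiply by 1000 to match R in J/(mol*K).
RT = 8.314 * 484 = 4023.976 J/mol
exponent = -dG*1000 / (RT) = -(-16.22*1000) / 4023.976 = 4.03083915
K = exp(4.03083915)
K = 56.308142, rounded to 4 significant figures:

56.31


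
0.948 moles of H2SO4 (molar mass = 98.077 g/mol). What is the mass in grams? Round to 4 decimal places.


mass = n * M
mass = 0.948 * 98.077
mass = 92.976996 g, rounded to 4 dp:

92.9770 g


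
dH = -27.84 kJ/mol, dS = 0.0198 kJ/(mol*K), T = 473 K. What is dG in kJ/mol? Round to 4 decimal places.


Gibbs: dG = dH - T*dS (consistent units, dS already in kJ/(mol*K)).
T*dS = 473 * 0.0198 = 9.3654
dG = -27.84 - (9.3654)
dG = -37.2054 kJ/mol, rounded to 4 dp:

-37.2054 kJ/mol


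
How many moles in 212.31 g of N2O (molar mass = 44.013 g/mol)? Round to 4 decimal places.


n = mass / M
n = 212.31 / 44.013
n = 4.82380206 mol, rounded to 4 dp:

4.8238 mol


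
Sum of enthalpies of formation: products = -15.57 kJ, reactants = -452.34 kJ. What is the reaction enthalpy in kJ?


dH_rxn = sum(dH_f products) - sum(dH_f reactants)
dH_rxn = -15.57 - (-452.34)
dH_rxn = 436.77 kJ:

436.77 kJ


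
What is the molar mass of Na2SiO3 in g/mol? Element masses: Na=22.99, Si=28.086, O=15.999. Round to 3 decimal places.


M = sum(count * atomic_mass) over atoms.
M = 2*22.99 + 1*28.086 + 3*15.999
M = 45.98 + 28.086 + 47.997
M = 122.063 g/mol, rounded to 3 dp:

122.063 g/mol


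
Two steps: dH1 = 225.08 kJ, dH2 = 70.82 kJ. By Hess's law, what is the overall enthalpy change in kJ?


Hess's law: enthalpy is a state function, so add the step enthalpies.
dH_total = dH1 + dH2 = 225.08 + (70.82)
dH_total = 295.9 kJ:

295.90 kJ


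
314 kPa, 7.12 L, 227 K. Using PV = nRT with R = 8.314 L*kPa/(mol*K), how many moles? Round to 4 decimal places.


PV = nRT, solve for n = PV / (RT).
PV = 314 * 7.12 = 2235.68
RT = 8.314 * 227 = 1887.278
n = 2235.68 / 1887.278
n = 1.18460555 mol, rounded to 4 dp:

1.1846 mol


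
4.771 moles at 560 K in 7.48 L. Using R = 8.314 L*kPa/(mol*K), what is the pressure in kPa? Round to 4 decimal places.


PV = nRT, solve for P = nRT / V.
nRT = 4.771 * 8.314 * 560 = 22213.0126
P = 22213.0126 / 7.48
P = 2969.65409091 kPa, rounded to 4 dp:

2969.6541 kPa


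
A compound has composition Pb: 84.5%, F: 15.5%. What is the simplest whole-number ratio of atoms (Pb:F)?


Assume 100 g of compound, divide each mass% by atomic mass to get moles, then normalize by the smallest to get a raw atom ratio.
Moles per 100 g: Pb: 84.5/207.2 = 0.4078, F: 15.5/18.998 = 0.8159
Raw ratio (divide by min = 0.4078): Pb: 1.0, F: 2.001
Multiply by 1 to clear fractions: Pb: 1.0 ~= 1, F: 2.001 ~= 2
Reduce by GCD to get the simplest whole-number ratio:

1:2


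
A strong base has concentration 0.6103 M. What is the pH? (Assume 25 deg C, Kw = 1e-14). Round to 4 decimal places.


A strong base dissociates completely, so [OH-] equals the given concentration.
pOH = -log10([OH-]) = -log10(0.6103) = 0.214457
pH = 14 - pOH = 14 - 0.214457
pH = 13.785543, rounded to 4 dp:

13.7855


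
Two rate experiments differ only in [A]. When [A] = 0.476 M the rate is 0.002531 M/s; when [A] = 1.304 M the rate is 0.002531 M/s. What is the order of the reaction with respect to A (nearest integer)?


Rate is proportional to [A]^n, so rate2/rate1 = ([A]2/[A]1)^n. Take logs to solve for n.
rate2/rate1 = 0.002531 / 0.002531 = 1.0
[A]2/[A]1 = 1.304 / 0.476 = 2.7395
n = ln(1.0) / ln(2.7395) = 0.0
Nearest integer order:

0


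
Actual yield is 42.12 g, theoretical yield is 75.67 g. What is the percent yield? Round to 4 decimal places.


% yield = 100 * actual / theoretical
% yield = 100 * 42.12 / 75.67
% yield = 55.66274613 %, rounded to 4 dp:

55.6627 %


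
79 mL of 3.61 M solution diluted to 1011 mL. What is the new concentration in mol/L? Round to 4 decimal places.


Dilution: M1*V1 = M2*V2, solve for M2.
M2 = M1*V1 / V2
M2 = 3.61 * 79 / 1011
M2 = 285.19 / 1011
M2 = 0.28208704 mol/L, rounded to 4 dp:

0.2821 mol/L


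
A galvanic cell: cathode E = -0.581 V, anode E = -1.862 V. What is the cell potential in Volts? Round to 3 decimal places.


Standard cell potential: E_cell = E_cathode - E_anode.
E_cell = -0.581 - (-1.862)
E_cell = 1.281 V, rounded to 3 dp:

1.281 V


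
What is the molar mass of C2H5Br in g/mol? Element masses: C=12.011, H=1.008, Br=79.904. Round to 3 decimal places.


M = sum(count * atomic_mass) over atoms.
M = 2*12.011 + 5*1.008 + 1*79.904
M = 24.022 + 5.04 + 79.904
M = 108.966 g/mol, rounded to 3 dp:

108.966 g/mol


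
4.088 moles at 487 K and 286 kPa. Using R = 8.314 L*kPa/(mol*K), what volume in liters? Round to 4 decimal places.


PV = nRT, solve for V = nRT / P.
nRT = 4.088 * 8.314 * 487 = 16551.9768
V = 16551.9768 / 286
V = 57.87404476 L, rounded to 4 dp:

57.8740 L


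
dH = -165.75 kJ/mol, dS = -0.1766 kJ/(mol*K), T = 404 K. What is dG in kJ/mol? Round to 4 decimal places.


Gibbs: dG = dH - T*dS (consistent units, dS already in kJ/(mol*K)).
T*dS = 404 * -0.1766 = -71.3464
dG = -165.75 - (-71.3464)
dG = -94.4036 kJ/mol, rounded to 4 dp:

-94.4036 kJ/mol


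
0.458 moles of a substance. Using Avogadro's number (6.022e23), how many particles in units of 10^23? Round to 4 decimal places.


N = n * NA, then divide by 1e23 for the requested units.
N / 1e23 = n * 6.022
N / 1e23 = 0.458 * 6.022
N / 1e23 = 2.758076, rounded to 4 dp:

2.7581


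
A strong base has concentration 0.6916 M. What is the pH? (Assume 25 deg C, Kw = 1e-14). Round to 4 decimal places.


A strong base dissociates completely, so [OH-] equals the given concentration.
pOH = -log10([OH-]) = -log10(0.6916) = 0.160145
pH = 14 - pOH = 14 - 0.160145
pH = 13.839855, rounded to 4 dp:

13.8399


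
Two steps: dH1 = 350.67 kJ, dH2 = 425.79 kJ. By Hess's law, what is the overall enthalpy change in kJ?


Hess's law: enthalpy is a state function, so add the step enthalpies.
dH_total = dH1 + dH2 = 350.67 + (425.79)
dH_total = 776.46 kJ:

776.46 kJ


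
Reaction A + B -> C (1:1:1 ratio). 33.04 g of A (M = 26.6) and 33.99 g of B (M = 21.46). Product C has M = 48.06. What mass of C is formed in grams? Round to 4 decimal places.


Find moles of each reactant; the smaller value is the limiting reagent in a 1:1:1 reaction, so moles_C equals moles of the limiter.
n_A = mass_A / M_A = 33.04 / 26.6 = 1.242105 mol
n_B = mass_B / M_B = 33.99 / 21.46 = 1.583877 mol
Limiting reagent: A (smaller), n_limiting = 1.242105 mol
mass_C = n_limiting * M_C = 1.242105 * 48.06
mass_C = 59.6955663 g, rounded to 4 dp:

59.6956 g


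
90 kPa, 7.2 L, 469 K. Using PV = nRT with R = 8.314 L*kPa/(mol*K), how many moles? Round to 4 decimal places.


PV = nRT, solve for n = PV / (RT).
PV = 90 * 7.2 = 648.0
RT = 8.314 * 469 = 3899.266
n = 648.0 / 3899.266
n = 0.16618512 mol, rounded to 4 dp:

0.1662 mol


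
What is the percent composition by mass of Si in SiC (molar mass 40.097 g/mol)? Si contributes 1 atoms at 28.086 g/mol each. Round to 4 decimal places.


pct = 100 * (n_elem * M_elem) / M_total
mass_contribution = 1 * 28.086 = 28.086 g/mol
pct = 100 * 28.086 / 40.097
pct = 70.04514053 %, rounded to 4 dp:

70.0451 %


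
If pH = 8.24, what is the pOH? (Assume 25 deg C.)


At 25 deg C, pH + pOH = 14.
pOH = 14 - pH = 14 - 8.24
pOH = 5.76:

5.76


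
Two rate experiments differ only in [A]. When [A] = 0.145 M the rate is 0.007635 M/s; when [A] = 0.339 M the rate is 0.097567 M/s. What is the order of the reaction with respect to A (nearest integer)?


Rate is proportional to [A]^n, so rate2/rate1 = ([A]2/[A]1)^n. Take logs to solve for n.
rate2/rate1 = 0.097567 / 0.007635 = 12.7789
[A]2/[A]1 = 0.339 / 0.145 = 2.3379
n = ln(12.7789) / ln(2.3379) = 3.0
Nearest integer order:

3


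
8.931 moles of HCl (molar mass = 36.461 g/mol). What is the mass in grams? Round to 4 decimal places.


mass = n * M
mass = 8.931 * 36.461
mass = 325.633191 g, rounded to 4 dp:

325.6332 g


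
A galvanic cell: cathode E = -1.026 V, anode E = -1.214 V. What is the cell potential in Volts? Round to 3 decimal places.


Standard cell potential: E_cell = E_cathode - E_anode.
E_cell = -1.026 - (-1.214)
E_cell = 0.188 V, rounded to 3 dp:

0.188 V


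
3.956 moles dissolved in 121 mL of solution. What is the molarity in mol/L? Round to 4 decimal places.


Convert volume to liters: V_L = V_mL / 1000.
V_L = 121 / 1000 = 0.121 L
M = n / V_L = 3.956 / 0.121
M = 32.69421488 mol/L, rounded to 4 dp:

32.6942 mol/L


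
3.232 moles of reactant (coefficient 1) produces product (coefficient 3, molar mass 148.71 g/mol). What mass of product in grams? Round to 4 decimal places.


Use the coefficient ratio to convert reactant moles to product moles, then multiply by the product's molar mass.
moles_P = moles_R * (coeff_P / coeff_R) = 3.232 * (3/1) = 9.696
mass_P = moles_P * M_P = 9.696 * 148.71
mass_P = 1441.89216 g, rounded to 4 dp:

1441.8922 g


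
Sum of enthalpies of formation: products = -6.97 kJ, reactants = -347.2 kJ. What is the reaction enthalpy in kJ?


dH_rxn = sum(dH_f products) - sum(dH_f reactants)
dH_rxn = -6.97 - (-347.2)
dH_rxn = 340.23 kJ:

340.23 kJ


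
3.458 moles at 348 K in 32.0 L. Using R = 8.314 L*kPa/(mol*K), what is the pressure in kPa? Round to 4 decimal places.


PV = nRT, solve for P = nRT / V.
nRT = 3.458 * 8.314 * 348 = 10004.9346
P = 10004.9346 / 32.0
P = 312.65420625 kPa, rounded to 4 dp:

312.6542 kPa


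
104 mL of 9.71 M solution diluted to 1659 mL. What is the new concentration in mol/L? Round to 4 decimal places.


Dilution: M1*V1 = M2*V2, solve for M2.
M2 = M1*V1 / V2
M2 = 9.71 * 104 / 1659
M2 = 1009.84 / 1659
M2 = 0.60870404 mol/L, rounded to 4 dp:

0.6087 mol/L


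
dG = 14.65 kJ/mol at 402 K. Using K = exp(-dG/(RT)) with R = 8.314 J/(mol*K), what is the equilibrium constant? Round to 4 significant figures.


dG is in kJ/mol; multiply by 1000 to match R in J/(mol*K).
RT = 8.314 * 402 = 3342.228 J/mol
exponent = -dG*1000 / (RT) = -(14.65*1000) / 3342.228 = -4.38330359
K = exp(-4.38330359)
K = 0.012484048, rounded to 4 significant figures:

0.01248


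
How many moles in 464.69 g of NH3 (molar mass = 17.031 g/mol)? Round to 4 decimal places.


n = mass / M
n = 464.69 / 17.031
n = 27.28495097 mol, rounded to 4 dp:

27.2850 mol


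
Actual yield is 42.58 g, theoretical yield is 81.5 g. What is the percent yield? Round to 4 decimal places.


% yield = 100 * actual / theoretical
% yield = 100 * 42.58 / 81.5
% yield = 52.24539877 %, rounded to 4 dp:

52.2454 %


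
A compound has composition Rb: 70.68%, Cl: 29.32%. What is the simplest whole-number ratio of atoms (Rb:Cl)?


Assume 100 g of compound, divide each mass% by atomic mass to get moles, then normalize by the smallest to get a raw atom ratio.
Moles per 100 g: Rb: 70.68/85.468 = 0.827, Cl: 29.32/35.453 = 0.827
Raw ratio (divide by min = 0.827): Rb: 1.0, Cl: 1.0
Multiply by 1 to clear fractions: Rb: 1.0 ~= 1, Cl: 1.0 ~= 1
Reduce by GCD to get the simplest whole-number ratio:

1:1


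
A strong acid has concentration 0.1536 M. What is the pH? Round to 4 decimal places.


A strong acid dissociates completely, so [H+] equals the given concentration.
pH = -log10([H+]) = -log10(0.1536)
pH = 0.81360878, rounded to 4 dp:

0.8136


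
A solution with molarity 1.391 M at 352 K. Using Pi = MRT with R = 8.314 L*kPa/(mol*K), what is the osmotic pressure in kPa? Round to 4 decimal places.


Osmotic pressure (van't Hoff): Pi = M*R*T.
RT = 8.314 * 352 = 2926.528
Pi = 1.391 * 2926.528
Pi = 4070.800448 kPa, rounded to 4 dp:

4070.8004 kPa


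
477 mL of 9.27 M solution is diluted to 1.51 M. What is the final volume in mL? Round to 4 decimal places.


Dilution: M1*V1 = M2*V2, solve for V2.
V2 = M1*V1 / M2
V2 = 9.27 * 477 / 1.51
V2 = 4421.79 / 1.51
V2 = 2928.33774834 mL, rounded to 4 dp:

2928.3377 mL


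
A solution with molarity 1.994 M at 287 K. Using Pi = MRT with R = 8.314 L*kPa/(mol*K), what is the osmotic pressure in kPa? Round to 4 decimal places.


Osmotic pressure (van't Hoff): Pi = M*R*T.
RT = 8.314 * 287 = 2386.118
Pi = 1.994 * 2386.118
Pi = 4757.919292 kPa, rounded to 4 dp:

4757.9193 kPa


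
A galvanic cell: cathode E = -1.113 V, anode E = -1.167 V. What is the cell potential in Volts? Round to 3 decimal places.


Standard cell potential: E_cell = E_cathode - E_anode.
E_cell = -1.113 - (-1.167)
E_cell = 0.054 V, rounded to 3 dp:

0.054 V


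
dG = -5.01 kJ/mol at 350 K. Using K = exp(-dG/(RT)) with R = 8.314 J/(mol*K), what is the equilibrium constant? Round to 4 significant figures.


dG is in kJ/mol; multiply by 1000 to match R in J/(mol*K).
RT = 8.314 * 350 = 2909.9 J/mol
exponent = -dG*1000 / (RT) = -(-5.01*1000) / 2909.9 = 1.72170865
K = exp(1.72170865)
K = 5.5940786, rounded to 4 significant figures:

5.594


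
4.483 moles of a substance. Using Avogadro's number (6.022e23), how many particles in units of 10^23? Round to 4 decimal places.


N = n * NA, then divide by 1e23 for the requested units.
N / 1e23 = n * 6.022
N / 1e23 = 4.483 * 6.022
N / 1e23 = 26.996626, rounded to 4 dp:

26.9966


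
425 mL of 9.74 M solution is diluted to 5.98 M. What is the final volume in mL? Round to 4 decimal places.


Dilution: M1*V1 = M2*V2, solve for V2.
V2 = M1*V1 / M2
V2 = 9.74 * 425 / 5.98
V2 = 4139.5 / 5.98
V2 = 692.22408027 mL, rounded to 4 dp:

692.2241 mL


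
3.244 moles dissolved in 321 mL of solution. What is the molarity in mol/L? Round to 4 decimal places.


Convert volume to liters: V_L = V_mL / 1000.
V_L = 321 / 1000 = 0.321 L
M = n / V_L = 3.244 / 0.321
M = 10.105919 mol/L, rounded to 4 dp:

10.1059 mol/L


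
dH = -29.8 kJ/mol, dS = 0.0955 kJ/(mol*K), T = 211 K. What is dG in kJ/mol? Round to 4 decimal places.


Gibbs: dG = dH - T*dS (consistent units, dS already in kJ/(mol*K)).
T*dS = 211 * 0.0955 = 20.1505
dG = -29.8 - (20.1505)
dG = -49.9505 kJ/mol, rounded to 4 dp:

-49.9505 kJ/mol


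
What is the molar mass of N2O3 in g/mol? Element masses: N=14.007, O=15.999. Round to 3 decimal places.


M = sum(count * atomic_mass) over atoms.
M = 2*14.007 + 3*15.999
M = 28.014 + 47.997
M = 76.011 g/mol, rounded to 3 dp:

76.011 g/mol


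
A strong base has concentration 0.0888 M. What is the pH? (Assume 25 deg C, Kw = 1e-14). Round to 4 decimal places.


A strong base dissociates completely, so [OH-] equals the given concentration.
pOH = -log10([OH-]) = -log10(0.0888) = 1.051587
pH = 14 - pOH = 14 - 1.051587
pH = 12.948413, rounded to 4 dp:

12.9484


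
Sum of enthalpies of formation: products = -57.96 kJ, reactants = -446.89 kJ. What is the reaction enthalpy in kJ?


dH_rxn = sum(dH_f products) - sum(dH_f reactants)
dH_rxn = -57.96 - (-446.89)
dH_rxn = 388.93 kJ:

388.93 kJ


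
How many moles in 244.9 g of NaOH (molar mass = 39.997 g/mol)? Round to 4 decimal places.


n = mass / M
n = 244.9 / 39.997
n = 6.12295922 mol, rounded to 4 dp:

6.1230 mol


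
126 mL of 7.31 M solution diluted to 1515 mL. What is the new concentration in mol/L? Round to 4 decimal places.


Dilution: M1*V1 = M2*V2, solve for M2.
M2 = M1*V1 / V2
M2 = 7.31 * 126 / 1515
M2 = 921.06 / 1515
M2 = 0.6079604 mol/L, rounded to 4 dp:

0.6080 mol/L


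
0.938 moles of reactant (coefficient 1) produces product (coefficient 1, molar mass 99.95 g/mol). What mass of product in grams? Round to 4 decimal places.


Use the coefficient ratio to convert reactant moles to product moles, then multiply by the product's molar mass.
moles_P = moles_R * (coeff_P / coeff_R) = 0.938 * (1/1) = 0.938
mass_P = moles_P * M_P = 0.938 * 99.95
mass_P = 93.7531 g, rounded to 4 dp:

93.7531 g


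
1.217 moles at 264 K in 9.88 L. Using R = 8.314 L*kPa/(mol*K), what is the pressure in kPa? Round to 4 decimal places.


PV = nRT, solve for P = nRT / V.
nRT = 1.217 * 8.314 * 264 = 2671.1884
P = 2671.1884 / 9.88
P = 270.36319838 kPa, rounded to 4 dp:

270.3632 kPa


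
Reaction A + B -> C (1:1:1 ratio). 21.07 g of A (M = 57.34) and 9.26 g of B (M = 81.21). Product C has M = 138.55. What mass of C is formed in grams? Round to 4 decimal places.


Find moles of each reactant; the smaller value is the limiting reagent in a 1:1:1 reaction, so moles_C equals moles of the limiter.
n_A = mass_A / M_A = 21.07 / 57.34 = 0.367457 mol
n_B = mass_B / M_B = 9.26 / 81.21 = 0.114025 mol
Limiting reagent: B (smaller), n_limiting = 0.114025 mol
mass_C = n_limiting * M_C = 0.114025 * 138.55
mass_C = 15.79816375 g, rounded to 4 dp:

15.7982 g


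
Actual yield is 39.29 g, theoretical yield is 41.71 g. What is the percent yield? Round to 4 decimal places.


% yield = 100 * actual / theoretical
% yield = 100 * 39.29 / 41.71
% yield = 94.19803404 %, rounded to 4 dp:

94.1980 %


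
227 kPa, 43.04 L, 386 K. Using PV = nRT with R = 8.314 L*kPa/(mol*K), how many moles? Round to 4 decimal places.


PV = nRT, solve for n = PV / (RT).
PV = 227 * 43.04 = 9770.08
RT = 8.314 * 386 = 3209.204
n = 9770.08 / 3209.204
n = 3.04439356 mol, rounded to 4 dp:

3.0444 mol


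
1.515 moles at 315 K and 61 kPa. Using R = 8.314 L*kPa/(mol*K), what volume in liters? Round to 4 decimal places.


PV = nRT, solve for V = nRT / P.
nRT = 1.515 * 8.314 * 315 = 3967.6486
V = 3967.6486 / 61
V = 65.04341967 L, rounded to 4 dp:

65.0434 L


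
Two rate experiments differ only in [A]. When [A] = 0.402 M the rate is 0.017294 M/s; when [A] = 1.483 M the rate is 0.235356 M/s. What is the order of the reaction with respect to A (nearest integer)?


Rate is proportional to [A]^n, so rate2/rate1 = ([A]2/[A]1)^n. Take logs to solve for n.
rate2/rate1 = 0.235356 / 0.017294 = 13.6091
[A]2/[A]1 = 1.483 / 0.402 = 3.6891
n = ln(13.6091) / ln(3.6891) = 2.0
Nearest integer order:

2


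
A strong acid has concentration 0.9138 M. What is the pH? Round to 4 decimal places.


A strong acid dissociates completely, so [H+] equals the given concentration.
pH = -log10([H+]) = -log10(0.9138)
pH = 0.03914885, rounded to 4 dp:

0.0391


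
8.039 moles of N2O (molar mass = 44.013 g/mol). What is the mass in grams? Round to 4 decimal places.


mass = n * M
mass = 8.039 * 44.013
mass = 353.820507 g, rounded to 4 dp:

353.8205 g


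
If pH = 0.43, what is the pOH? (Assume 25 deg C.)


At 25 deg C, pH + pOH = 14.
pOH = 14 - pH = 14 - 0.43
pOH = 13.57:

13.57


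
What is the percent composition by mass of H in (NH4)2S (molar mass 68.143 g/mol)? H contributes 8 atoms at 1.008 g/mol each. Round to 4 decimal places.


pct = 100 * (n_elem * M_elem) / M_total
mass_contribution = 8 * 1.008 = 8.064 g/mol
pct = 100 * 8.064 / 68.143
pct = 11.83393746 %, rounded to 4 dp:

11.8339 %


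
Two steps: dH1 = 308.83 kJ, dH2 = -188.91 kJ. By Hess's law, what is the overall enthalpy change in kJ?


Hess's law: enthalpy is a state function, so add the step enthalpies.
dH_total = dH1 + dH2 = 308.83 + (-188.91)
dH_total = 119.92 kJ:

119.92 kJ


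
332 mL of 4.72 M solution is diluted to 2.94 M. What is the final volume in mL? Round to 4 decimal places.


Dilution: M1*V1 = M2*V2, solve for V2.
V2 = M1*V1 / M2
V2 = 4.72 * 332 / 2.94
V2 = 1567.04 / 2.94
V2 = 533.00680272 mL, rounded to 4 dp:

533.0068 mL


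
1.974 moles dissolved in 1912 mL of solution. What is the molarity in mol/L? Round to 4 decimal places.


Convert volume to liters: V_L = V_mL / 1000.
V_L = 1912 / 1000 = 1.912 L
M = n / V_L = 1.974 / 1.912
M = 1.03242678 mol/L, rounded to 4 dp:

1.0324 mol/L


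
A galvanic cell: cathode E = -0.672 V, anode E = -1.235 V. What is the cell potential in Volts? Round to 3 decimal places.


Standard cell potential: E_cell = E_cathode - E_anode.
E_cell = -0.672 - (-1.235)
E_cell = 0.563 V, rounded to 3 dp:

0.563 V


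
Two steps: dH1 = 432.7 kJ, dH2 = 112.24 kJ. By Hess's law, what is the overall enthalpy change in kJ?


Hess's law: enthalpy is a state function, so add the step enthalpies.
dH_total = dH1 + dH2 = 432.7 + (112.24)
dH_total = 544.94 kJ:

544.94 kJ


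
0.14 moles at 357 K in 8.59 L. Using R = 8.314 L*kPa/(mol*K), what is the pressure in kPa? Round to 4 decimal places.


PV = nRT, solve for P = nRT / V.
nRT = 0.14 * 8.314 * 357 = 415.5337
P = 415.5337 / 8.59
P = 48.37412107 kPa, rounded to 4 dp:

48.3741 kPa


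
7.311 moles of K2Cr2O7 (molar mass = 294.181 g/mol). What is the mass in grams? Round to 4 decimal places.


mass = n * M
mass = 7.311 * 294.181
mass = 2150.757291 g, rounded to 4 dp:

2150.7573 g


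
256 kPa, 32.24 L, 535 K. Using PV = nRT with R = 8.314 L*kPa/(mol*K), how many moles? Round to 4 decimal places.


PV = nRT, solve for n = PV / (RT).
PV = 256 * 32.24 = 8253.44
RT = 8.314 * 535 = 4447.99
n = 8253.44 / 4447.99
n = 1.85554374 mol, rounded to 4 dp:

1.8555 mol


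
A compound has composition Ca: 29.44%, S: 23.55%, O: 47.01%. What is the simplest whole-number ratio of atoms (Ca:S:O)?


Assume 100 g of compound, divide each mass% by atomic mass to get moles, then normalize by the smallest to get a raw atom ratio.
Moles per 100 g: Ca: 29.44/40.078 = 0.7346, S: 23.55/32.065 = 0.7344, O: 47.01/15.999 = 2.9383
Raw ratio (divide by min = 0.7344): Ca: 1.0, S: 1.0, O: 4.001
Multiply by 1 to clear fractions: Ca: 1.0 ~= 1, S: 1.0 ~= 1, O: 4.001 ~= 4
Reduce by GCD to get the simplest whole-number ratio:

1:1:4


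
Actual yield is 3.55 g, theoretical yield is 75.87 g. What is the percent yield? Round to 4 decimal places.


% yield = 100 * actual / theoretical
% yield = 100 * 3.55 / 75.87
% yield = 4.67905628 %, rounded to 4 dp:

4.6791 %


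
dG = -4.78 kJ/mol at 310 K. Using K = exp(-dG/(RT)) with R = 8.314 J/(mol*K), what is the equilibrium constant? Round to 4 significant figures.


dG is in kJ/mol; multiply by 1000 to match R in J/(mol*K).
RT = 8.314 * 310 = 2577.34 J/mol
exponent = -dG*1000 / (RT) = -(-4.78*1000) / 2577.34 = 1.85462531
K = exp(1.85462531)
K = 6.3893038, rounded to 4 significant figures:

6.389


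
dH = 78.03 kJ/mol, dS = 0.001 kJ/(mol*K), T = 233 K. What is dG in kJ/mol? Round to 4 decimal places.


Gibbs: dG = dH - T*dS (consistent units, dS already in kJ/(mol*K)).
T*dS = 233 * 0.001 = 0.233
dG = 78.03 - (0.233)
dG = 77.797 kJ/mol, rounded to 4 dp:

77.7970 kJ/mol


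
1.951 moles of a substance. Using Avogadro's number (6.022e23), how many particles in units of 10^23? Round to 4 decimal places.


N = n * NA, then divide by 1e23 for the requested units.
N / 1e23 = n * 6.022
N / 1e23 = 1.951 * 6.022
N / 1e23 = 11.748922, rounded to 4 dp:

11.7489


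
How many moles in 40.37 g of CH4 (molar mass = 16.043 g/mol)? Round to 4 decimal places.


n = mass / M
n = 40.37 / 16.043
n = 2.51636228 mol, rounded to 4 dp:

2.5164 mol


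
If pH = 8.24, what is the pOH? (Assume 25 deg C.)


At 25 deg C, pH + pOH = 14.
pOH = 14 - pH = 14 - 8.24
pOH = 5.76:

5.76


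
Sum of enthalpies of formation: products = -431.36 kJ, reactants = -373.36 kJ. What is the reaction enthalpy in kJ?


dH_rxn = sum(dH_f products) - sum(dH_f reactants)
dH_rxn = -431.36 - (-373.36)
dH_rxn = -58.0 kJ:

-58.00 kJ


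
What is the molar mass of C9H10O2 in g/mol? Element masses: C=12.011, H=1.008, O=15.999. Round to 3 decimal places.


M = sum(count * atomic_mass) over atoms.
M = 9*12.011 + 10*1.008 + 2*15.999
M = 108.099 + 10.08 + 31.998
M = 150.177 g/mol, rounded to 3 dp:

150.177 g/mol


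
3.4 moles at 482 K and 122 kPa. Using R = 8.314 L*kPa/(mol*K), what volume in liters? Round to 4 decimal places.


PV = nRT, solve for V = nRT / P.
nRT = 3.4 * 8.314 * 482 = 13624.9832
V = 13624.9832 / 122
V = 111.68019016 L, rounded to 4 dp:

111.6802 L


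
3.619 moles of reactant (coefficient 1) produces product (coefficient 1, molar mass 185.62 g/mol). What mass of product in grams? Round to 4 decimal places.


Use the coefficient ratio to convert reactant moles to product moles, then multiply by the product's molar mass.
moles_P = moles_R * (coeff_P / coeff_R) = 3.619 * (1/1) = 3.619
mass_P = moles_P * M_P = 3.619 * 185.62
mass_P = 671.75878 g, rounded to 4 dp:

671.7588 g


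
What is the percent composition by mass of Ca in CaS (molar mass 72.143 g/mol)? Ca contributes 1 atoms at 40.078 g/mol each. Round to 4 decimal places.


pct = 100 * (n_elem * M_elem) / M_total
mass_contribution = 1 * 40.078 = 40.078 g/mol
pct = 100 * 40.078 / 72.143
pct = 55.55355336 %, rounded to 4 dp:

55.5536 %


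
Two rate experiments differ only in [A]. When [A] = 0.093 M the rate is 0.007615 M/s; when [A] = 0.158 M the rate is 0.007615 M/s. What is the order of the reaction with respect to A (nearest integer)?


Rate is proportional to [A]^n, so rate2/rate1 = ([A]2/[A]1)^n. Take logs to solve for n.
rate2/rate1 = 0.007615 / 0.007615 = 1.0
[A]2/[A]1 = 0.158 / 0.093 = 1.6989
n = ln(1.0) / ln(1.6989) = 0.0
Nearest integer order:

0


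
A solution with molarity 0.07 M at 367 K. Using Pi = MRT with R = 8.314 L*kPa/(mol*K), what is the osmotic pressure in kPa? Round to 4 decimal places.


Osmotic pressure (van't Hoff): Pi = M*R*T.
RT = 8.314 * 367 = 3051.238
Pi = 0.07 * 3051.238
Pi = 213.58666 kPa, rounded to 4 dp:

213.5867 kPa


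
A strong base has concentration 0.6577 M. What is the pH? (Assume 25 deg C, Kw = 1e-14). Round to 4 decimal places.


A strong base dissociates completely, so [OH-] equals the given concentration.
pOH = -log10([OH-]) = -log10(0.6577) = 0.181972
pH = 14 - pOH = 14 - 0.181972
pH = 13.818028, rounded to 4 dp:

13.8180


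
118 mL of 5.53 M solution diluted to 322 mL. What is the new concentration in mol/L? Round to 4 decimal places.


Dilution: M1*V1 = M2*V2, solve for M2.
M2 = M1*V1 / V2
M2 = 5.53 * 118 / 322
M2 = 652.54 / 322
M2 = 2.02652174 mol/L, rounded to 4 dp:

2.0265 mol/L


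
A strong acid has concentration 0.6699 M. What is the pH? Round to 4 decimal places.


A strong acid dissociates completely, so [H+] equals the given concentration.
pH = -log10([H+]) = -log10(0.6699)
pH = 0.17399002, rounded to 4 dp:

0.1740


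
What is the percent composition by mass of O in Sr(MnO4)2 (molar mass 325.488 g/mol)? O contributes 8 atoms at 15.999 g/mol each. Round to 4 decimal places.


pct = 100 * (n_elem * M_elem) / M_total
mass_contribution = 8 * 15.999 = 127.992 g/mol
pct = 100 * 127.992 / 325.488
pct = 39.32310869 %, rounded to 4 dp:

39.3231 %


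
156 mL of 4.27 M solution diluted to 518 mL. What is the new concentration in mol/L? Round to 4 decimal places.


Dilution: M1*V1 = M2*V2, solve for M2.
M2 = M1*V1 / V2
M2 = 4.27 * 156 / 518
M2 = 666.12 / 518
M2 = 1.28594595 mol/L, rounded to 4 dp:

1.2859 mol/L


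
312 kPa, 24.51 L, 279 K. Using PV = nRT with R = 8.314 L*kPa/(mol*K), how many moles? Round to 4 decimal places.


PV = nRT, solve for n = PV / (RT).
PV = 312 * 24.51 = 7647.12
RT = 8.314 * 279 = 2319.606
n = 7647.12 / 2319.606
n = 3.29673229 mol, rounded to 4 dp:

3.2967 mol


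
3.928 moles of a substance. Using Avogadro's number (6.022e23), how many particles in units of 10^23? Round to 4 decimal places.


N = n * NA, then divide by 1e23 for the requested units.
N / 1e23 = n * 6.022
N / 1e23 = 3.928 * 6.022
N / 1e23 = 23.654416, rounded to 4 dp:

23.6544


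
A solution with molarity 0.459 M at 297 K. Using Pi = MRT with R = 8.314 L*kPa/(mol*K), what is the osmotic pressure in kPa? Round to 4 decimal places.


Osmotic pressure (van't Hoff): Pi = M*R*T.
RT = 8.314 * 297 = 2469.258
Pi = 0.459 * 2469.258
Pi = 1133.389422 kPa, rounded to 4 dp:

1133.3894 kPa


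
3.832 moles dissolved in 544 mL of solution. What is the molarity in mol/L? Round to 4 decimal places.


Convert volume to liters: V_L = V_mL / 1000.
V_L = 544 / 1000 = 0.544 L
M = n / V_L = 3.832 / 0.544
M = 7.04411765 mol/L, rounded to 4 dp:

7.0441 mol/L


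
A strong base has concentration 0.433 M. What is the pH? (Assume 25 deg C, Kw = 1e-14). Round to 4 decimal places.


A strong base dissociates completely, so [OH-] equals the given concentration.
pOH = -log10([OH-]) = -log10(0.433) = 0.363512
pH = 14 - pOH = 14 - 0.363512
pH = 13.636488, rounded to 4 dp:

13.6365


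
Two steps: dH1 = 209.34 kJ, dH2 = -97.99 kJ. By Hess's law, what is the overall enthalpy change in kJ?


Hess's law: enthalpy is a state function, so add the step enthalpies.
dH_total = dH1 + dH2 = 209.34 + (-97.99)
dH_total = 111.35 kJ:

111.35 kJ


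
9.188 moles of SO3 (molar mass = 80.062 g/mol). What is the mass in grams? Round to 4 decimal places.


mass = n * M
mass = 9.188 * 80.062
mass = 735.609656 g, rounded to 4 dp:

735.6097 g


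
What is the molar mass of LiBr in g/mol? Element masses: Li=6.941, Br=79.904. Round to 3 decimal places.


M = sum(count * atomic_mass) over atoms.
M = 1*6.941 + 1*79.904
M = 6.941 + 79.904
M = 86.845 g/mol, rounded to 3 dp:

86.845 g/mol


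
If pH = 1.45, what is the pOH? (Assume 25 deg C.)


At 25 deg C, pH + pOH = 14.
pOH = 14 - pH = 14 - 1.45
pOH = 12.55:

12.55


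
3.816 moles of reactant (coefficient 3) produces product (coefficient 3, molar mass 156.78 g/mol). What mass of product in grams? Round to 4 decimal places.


Use the coefficient ratio to convert reactant moles to product moles, then multiply by the product's molar mass.
moles_P = moles_R * (coeff_P / coeff_R) = 3.816 * (3/3) = 3.816
mass_P = moles_P * M_P = 3.816 * 156.78
mass_P = 598.27248 g, rounded to 4 dp:

598.2725 g


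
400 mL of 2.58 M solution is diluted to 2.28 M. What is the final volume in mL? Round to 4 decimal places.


Dilution: M1*V1 = M2*V2, solve for V2.
V2 = M1*V1 / M2
V2 = 2.58 * 400 / 2.28
V2 = 1032.0 / 2.28
V2 = 452.63157895 mL, rounded to 4 dp:

452.6316 mL


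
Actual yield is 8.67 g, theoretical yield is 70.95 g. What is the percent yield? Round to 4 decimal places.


% yield = 100 * actual / theoretical
% yield = 100 * 8.67 / 70.95
% yield = 12.21987315 %, rounded to 4 dp:

12.2199 %


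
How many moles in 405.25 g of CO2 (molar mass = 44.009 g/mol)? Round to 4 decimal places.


n = mass / M
n = 405.25 / 44.009
n = 9.20834375 mol, rounded to 4 dp:

9.2083 mol


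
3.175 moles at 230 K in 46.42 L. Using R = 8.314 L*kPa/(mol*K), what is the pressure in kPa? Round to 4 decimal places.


PV = nRT, solve for P = nRT / V.
nRT = 3.175 * 8.314 * 230 = 6071.2985
P = 6071.2985 / 46.42
P = 130.79057518 kPa, rounded to 4 dp:

130.7906 kPa


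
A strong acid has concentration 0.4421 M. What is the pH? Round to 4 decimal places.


A strong acid dissociates completely, so [H+] equals the given concentration.
pH = -log10([H+]) = -log10(0.4421)
pH = 0.35447949, rounded to 4 dp:

0.3545


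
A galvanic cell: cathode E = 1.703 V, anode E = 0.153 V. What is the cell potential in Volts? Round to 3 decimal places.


Standard cell potential: E_cell = E_cathode - E_anode.
E_cell = 1.703 - (0.153)
E_cell = 1.55 V, rounded to 3 dp:

1.550 V


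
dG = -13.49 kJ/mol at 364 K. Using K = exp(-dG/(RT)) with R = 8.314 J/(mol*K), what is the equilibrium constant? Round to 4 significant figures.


dG is in kJ/mol; multiply by 1000 to match R in J/(mol*K).
RT = 8.314 * 364 = 3026.296 J/mol
exponent = -dG*1000 / (RT) = -(-13.49*1000) / 3026.296 = 4.45759437
K = exp(4.45759437)
K = 86.279702, rounded to 4 significant figures:

86.28


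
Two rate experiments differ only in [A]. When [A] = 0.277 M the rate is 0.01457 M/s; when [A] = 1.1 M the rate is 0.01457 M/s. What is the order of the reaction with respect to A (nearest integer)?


Rate is proportional to [A]^n, so rate2/rate1 = ([A]2/[A]1)^n. Take logs to solve for n.
rate2/rate1 = 0.01457 / 0.01457 = 1.0
[A]2/[A]1 = 1.1 / 0.277 = 3.9711
n = ln(1.0) / ln(3.9711) = 0.0
Nearest integer order:

0
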